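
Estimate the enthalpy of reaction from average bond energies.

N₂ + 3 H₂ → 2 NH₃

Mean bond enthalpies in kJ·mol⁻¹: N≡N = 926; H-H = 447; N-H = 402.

Bonds broken (reactants):
  H-H: 3 × 447 = 1341
  N≡N: 1 × 926 = 926
  Σ(broken) = 2267 kJ
Bonds formed (products):
  N-H: 6 × 402 = 2412
  Σ(formed) = 2412 kJ
ΔH = Σ(broken) − Σ(formed) = 2267 − 2412 = −145 kJ

ΔH ≈ −145 kJ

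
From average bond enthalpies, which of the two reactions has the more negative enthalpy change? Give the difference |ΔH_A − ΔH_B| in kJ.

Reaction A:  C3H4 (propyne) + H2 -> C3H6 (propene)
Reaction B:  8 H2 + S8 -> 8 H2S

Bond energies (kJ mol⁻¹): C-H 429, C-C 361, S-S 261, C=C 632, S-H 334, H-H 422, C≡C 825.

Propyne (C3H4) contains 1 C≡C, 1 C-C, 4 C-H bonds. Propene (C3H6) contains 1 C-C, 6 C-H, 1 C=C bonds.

Reaction A:
  Bonds broken (reactants):
    C≡C: 1 × 825 = 825
    C-C: 1 × 361 = 361
    C-H: 4 × 429 = 1716
    H-H: 1 × 422 = 422
    Σ(broken) = 3324 kJ
  Bonds formed (products):
    C-C: 1 × 361 = 361
    C-H: 6 × 429 = 2574
    C=C: 1 × 632 = 632
    Σ(formed) = 3567 kJ
  ΔH_A = 3324 − 3567 = −243 kJ
Reaction B:
  Bonds broken (reactants):
    H-H: 8 × 422 = 3376
    S-S: 8 × 261 = 2088
    Σ(broken) = 5464 kJ
  Bonds formed (products):
    S-H: 16 × 334 = 5344
    Σ(formed) = 5344 kJ
  ΔH_B = 5464 − 5344 = +120 kJ
ΔH_A − ΔH_B = −363 kJ, so reaction A has the more negative ΔH; |ΔH_A − ΔH_B| = 363 kJ.

Reaction A, by 363 kJ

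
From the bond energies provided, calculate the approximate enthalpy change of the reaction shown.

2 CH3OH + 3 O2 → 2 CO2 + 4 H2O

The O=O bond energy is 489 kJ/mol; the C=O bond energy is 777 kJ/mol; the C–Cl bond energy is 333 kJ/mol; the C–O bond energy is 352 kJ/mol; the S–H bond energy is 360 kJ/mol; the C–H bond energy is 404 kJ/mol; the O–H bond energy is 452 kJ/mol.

Bonds broken (reactants):
  C–H: 6 × 404 = 2424
  C–O: 2 × 352 = 704
  O–H: 2 × 452 = 904
  O=O: 3 × 489 = 1467
  Σ(broken) = 5499 kJ
Bonds formed (products):
  C=O: 4 × 777 = 3108
  O–H: 8 × 452 = 3616
  Σ(formed) = 6724 kJ
ΔH = Σ(broken) − Σ(formed) = 5499 − 6724 = −1225 kJ

ΔH ≈ −1225 kJ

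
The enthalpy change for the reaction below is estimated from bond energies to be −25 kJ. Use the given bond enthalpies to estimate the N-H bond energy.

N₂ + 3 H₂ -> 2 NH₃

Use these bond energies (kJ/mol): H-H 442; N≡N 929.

D(N-H) ≈ 380 kJ/mol

Let D be the N-H bond energy.
Σ(broken) = 3×442 + 1×929 = 2255
Σ(formed) = 6×D = 6D
ΔH = Σ(broken) − Σ(formed) = (2255) − (6D) = +2255 − 6D
Setting this equal to −25 kJ gives 6D = 2280, so D = 380 kJ/mol.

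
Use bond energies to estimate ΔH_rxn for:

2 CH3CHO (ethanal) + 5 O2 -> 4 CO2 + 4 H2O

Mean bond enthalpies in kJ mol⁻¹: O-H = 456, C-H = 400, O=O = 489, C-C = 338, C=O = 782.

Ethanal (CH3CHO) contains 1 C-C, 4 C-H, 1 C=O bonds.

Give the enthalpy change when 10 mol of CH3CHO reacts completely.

ΔH = −10095 kJ

Bonds broken (reactants):
  C-C: 2 × 338 = 676
  C-H: 8 × 400 = 3200
  C=O: 2 × 782 = 1564
  O=O: 5 × 489 = 2445
  Σ(broken) = 7885 kJ
Bonds formed (products):
  C=O: 8 × 782 = 6256
  O-H: 8 × 456 = 3648
  Σ(formed) = 9904 kJ
ΔH = Σ(broken) − Σ(formed) = 7885 − 9904 = −2019 kJ
For 5× the reaction as written: 5 × (−2019) = −10095 kJ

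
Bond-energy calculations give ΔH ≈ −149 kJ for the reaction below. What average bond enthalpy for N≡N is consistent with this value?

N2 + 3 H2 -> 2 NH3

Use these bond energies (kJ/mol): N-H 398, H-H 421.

D(N≡N) ≈ 976 kJ/mol

Let D be the N≡N bond energy.
Σ(broken) = 3×421 + 1×D = 1263 + D
Σ(formed) = 6×398 = 2388
ΔH = Σ(broken) − Σ(formed) = (1263 + D) − (2388) = −1125 + D
Setting this equal to −149 kJ gives D = 976 kJ/mol.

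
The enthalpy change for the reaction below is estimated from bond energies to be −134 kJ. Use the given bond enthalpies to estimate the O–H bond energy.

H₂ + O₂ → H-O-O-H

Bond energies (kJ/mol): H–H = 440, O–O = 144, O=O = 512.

D(O–H) ≈ 471 kJ/mol

Let D be the O–H bond energy.
Σ(broken) = 1×440 + 1×512 = 952
Σ(formed) = 2×D + 1×144 = 144 + 2D
ΔH = Σ(broken) − Σ(formed) = (952) − (144 + 2D) = +808 − 2D
Setting this equal to −134 kJ gives 2D = 942, so D = 471 kJ/mol.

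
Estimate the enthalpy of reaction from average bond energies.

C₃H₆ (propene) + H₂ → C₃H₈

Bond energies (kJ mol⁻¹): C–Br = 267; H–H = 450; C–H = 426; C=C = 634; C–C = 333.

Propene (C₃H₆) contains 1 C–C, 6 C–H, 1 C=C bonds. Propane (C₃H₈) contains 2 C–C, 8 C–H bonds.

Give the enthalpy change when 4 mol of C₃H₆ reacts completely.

Bonds broken (reactants):
  C–C: 1 × 333 = 333
  C–H: 6 × 426 = 2556
  C=C: 1 × 634 = 634
  H–H: 1 × 450 = 450
  Σ(broken) = 3973 kJ
Bonds formed (products):
  C–C: 2 × 333 = 666
  C–H: 8 × 426 = 3408
  Σ(formed) = 4074 kJ
ΔH = Σ(broken) − Σ(formed) = 3973 − 4074 = −101 kJ
For 4× the reaction as written: 4 × (−101) = −404 kJ

ΔH = −404 kJ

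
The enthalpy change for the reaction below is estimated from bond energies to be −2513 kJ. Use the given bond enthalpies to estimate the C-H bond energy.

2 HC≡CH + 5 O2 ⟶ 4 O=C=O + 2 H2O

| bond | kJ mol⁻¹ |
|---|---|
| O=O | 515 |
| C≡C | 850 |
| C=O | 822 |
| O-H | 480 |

Let D be the C-H bond energy.
Σ(broken) = 2×850 + 4×D + 5×515 = 4275 + 4D
Σ(formed) = 8×822 + 4×480 = 8496
ΔH = Σ(broken) − Σ(formed) = (4275 + 4D) − (8496) = −4221 + 4D
Setting this equal to −2513 kJ gives 4D = 1708, so D = 427 kJ/mol.

D(C-H) ≈ 427 kJ/mol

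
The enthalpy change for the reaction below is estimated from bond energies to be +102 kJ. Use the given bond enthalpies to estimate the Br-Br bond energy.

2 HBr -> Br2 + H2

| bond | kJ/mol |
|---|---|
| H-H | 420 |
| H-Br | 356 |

Let D be the Br-Br bond energy.
Σ(broken) = 2×356 = 712
Σ(formed) = 1×D + 1×420 = 420 + D
ΔH = Σ(broken) − Σ(formed) = (712) − (420 + D) = +292 − D
Setting this equal to +102 kJ gives D = 190 kJ/mol.

D(Br-Br) ≈ 190 kJ/mol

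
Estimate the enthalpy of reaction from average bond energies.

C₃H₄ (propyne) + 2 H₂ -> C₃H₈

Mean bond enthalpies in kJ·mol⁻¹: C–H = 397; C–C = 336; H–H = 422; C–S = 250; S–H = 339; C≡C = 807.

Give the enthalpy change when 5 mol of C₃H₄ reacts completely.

Bonds broken (reactants):
  C≡C: 1 × 807 = 807
  C–C: 1 × 336 = 336
  C–H: 4 × 397 = 1588
  H–H: 2 × 422 = 844
  Σ(broken) = 3575 kJ
Bonds formed (products):
  C–C: 2 × 336 = 672
  C–H: 8 × 397 = 3176
  Σ(formed) = 3848 kJ
ΔH = Σ(broken) − Σ(formed) = 3575 − 3848 = −273 kJ
For 5× the reaction as written: 5 × (−273) = −1365 kJ

ΔH = −1365 kJ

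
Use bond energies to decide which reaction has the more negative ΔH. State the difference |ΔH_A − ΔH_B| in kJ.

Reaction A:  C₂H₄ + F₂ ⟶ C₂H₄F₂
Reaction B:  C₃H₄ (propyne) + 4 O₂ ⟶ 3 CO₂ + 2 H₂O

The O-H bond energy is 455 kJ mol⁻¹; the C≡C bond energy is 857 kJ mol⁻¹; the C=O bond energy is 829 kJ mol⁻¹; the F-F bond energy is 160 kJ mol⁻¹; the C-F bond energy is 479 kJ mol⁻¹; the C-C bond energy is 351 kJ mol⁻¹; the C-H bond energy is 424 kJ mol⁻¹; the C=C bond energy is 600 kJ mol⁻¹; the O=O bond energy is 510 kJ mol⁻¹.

Reaction A:
  Bonds broken (reactants):
    C-H: 4 × 424 = 1696
    C=C: 1 × 600 = 600
    F-F: 1 × 160 = 160
    Σ(broken) = 2456 kJ
  Bonds formed (products):
    C-C: 1 × 351 = 351
    C-F: 2 × 479 = 958
    C-H: 4 × 424 = 1696
    Σ(formed) = 3005 kJ
  ΔH_A = 2456 − 3005 = −549 kJ
Reaction B:
  Bonds broken (reactants):
    C≡C: 1 × 857 = 857
    C-C: 1 × 351 = 351
    C-H: 4 × 424 = 1696
    O=O: 4 × 510 = 2040
    Σ(broken) = 4944 kJ
  Bonds formed (products):
    C=O: 6 × 829 = 4974
    O-H: 4 × 455 = 1820
    Σ(formed) = 6794 kJ
  ΔH_B = 4944 − 6794 = −1850 kJ
ΔH_A − ΔH_B = +1301 kJ, so reaction B has the more negative ΔH; |ΔH_A − ΔH_B| = 1301 kJ.

Reaction B, by 1301 kJ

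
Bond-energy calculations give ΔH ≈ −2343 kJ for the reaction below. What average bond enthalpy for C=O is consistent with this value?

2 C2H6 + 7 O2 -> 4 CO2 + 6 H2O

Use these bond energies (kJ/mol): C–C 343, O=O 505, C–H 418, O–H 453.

Let D be the C=O bond energy.
Σ(broken) = 2×343 + 12×418 + 7×505 = 9237
Σ(formed) = 8×D + 12×453 = 5436 + 8D
ΔH = Σ(broken) − Σ(formed) = (9237) − (5436 + 8D) = +3801 − 8D
Setting this equal to −2343 kJ gives 8D = 6144, so D = 768 kJ/mol.

D(C=O) ≈ 768 kJ/mol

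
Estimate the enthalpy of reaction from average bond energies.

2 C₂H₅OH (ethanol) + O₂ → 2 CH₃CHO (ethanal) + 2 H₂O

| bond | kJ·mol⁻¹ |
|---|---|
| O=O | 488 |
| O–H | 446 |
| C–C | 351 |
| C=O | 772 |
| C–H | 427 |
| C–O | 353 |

ΔH ≈ −388 kJ

Bonds broken (reactants):
  C–C: 2 × 351 = 702
  C–H: 10 × 427 = 4270
  C–O: 2 × 353 = 706
  O–H: 2 × 446 = 892
  O=O: 1 × 488 = 488
  Σ(broken) = 7058 kJ
Bonds formed (products):
  C–C: 2 × 351 = 702
  C–H: 8 × 427 = 3416
  C=O: 2 × 772 = 1544
  O–H: 4 × 446 = 1784
  Σ(formed) = 7446 kJ
ΔH = Σ(broken) − Σ(formed) = 7058 − 7446 = −388 kJ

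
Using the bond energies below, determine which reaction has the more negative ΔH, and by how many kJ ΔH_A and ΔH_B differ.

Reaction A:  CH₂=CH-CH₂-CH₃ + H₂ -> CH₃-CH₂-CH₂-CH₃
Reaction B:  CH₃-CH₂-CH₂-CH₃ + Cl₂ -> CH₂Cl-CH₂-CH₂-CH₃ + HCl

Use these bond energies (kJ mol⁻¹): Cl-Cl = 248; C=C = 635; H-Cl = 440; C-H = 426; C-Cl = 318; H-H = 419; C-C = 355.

Reaction A, by 69 kJ

Reaction A:
  Bonds broken (reactants):
    C-C: 2 × 355 = 710
    C-H: 8 × 426 = 3408
    C=C: 1 × 635 = 635
    H-H: 1 × 419 = 419
    Σ(broken) = 5172 kJ
  Bonds formed (products):
    C-C: 3 × 355 = 1065
    C-H: 10 × 426 = 4260
    Σ(formed) = 5325 kJ
  ΔH_A = 5172 − 5325 = −153 kJ
Reaction B:
  Bonds broken (reactants):
    C-C: 3 × 355 = 1065
    C-H: 10 × 426 = 4260
    Cl-Cl: 1 × 248 = 248
    Σ(broken) = 5573 kJ
  Bonds formed (products):
    C-C: 3 × 355 = 1065
    C-Cl: 1 × 318 = 318
    C-H: 9 × 426 = 3834
    H-Cl: 1 × 440 = 440
    Σ(formed) = 5657 kJ
  ΔH_B = 5573 − 5657 = −84 kJ
ΔH_A − ΔH_B = −69 kJ, so reaction A has the more negative ΔH; |ΔH_A − ΔH_B| = 69 kJ.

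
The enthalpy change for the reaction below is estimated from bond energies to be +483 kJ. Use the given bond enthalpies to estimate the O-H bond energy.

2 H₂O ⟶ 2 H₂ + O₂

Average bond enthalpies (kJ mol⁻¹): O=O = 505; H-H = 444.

D(O-H) ≈ 469 kJ/mol

Let D be the O-H bond energy.
Σ(broken) = 4×D = 4D
Σ(formed) = 2×444 + 1×505 = 1393
ΔH = Σ(broken) − Σ(formed) = (4D) − (1393) = −1393 + 4D
Setting this equal to +483 kJ gives 4D = 1876, so D = 469 kJ/mol.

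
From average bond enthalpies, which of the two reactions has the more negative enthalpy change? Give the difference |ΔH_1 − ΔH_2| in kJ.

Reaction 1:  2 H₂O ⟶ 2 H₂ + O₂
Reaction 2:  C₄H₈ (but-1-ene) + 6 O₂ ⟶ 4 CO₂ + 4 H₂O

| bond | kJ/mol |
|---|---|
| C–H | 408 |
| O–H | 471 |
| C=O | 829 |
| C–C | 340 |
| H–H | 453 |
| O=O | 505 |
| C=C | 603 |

Reaction 2, by 3296 kJ

Reaction 1:
  Bonds broken (reactants):
    O–H: 4 × 471 = 1884
    Σ(broken) = 1884 kJ
  Bonds formed (products):
    H–H: 2 × 453 = 906
    O=O: 1 × 505 = 505
    Σ(formed) = 1411 kJ
  ΔH_1 = 1884 − 1411 = +473 kJ
Reaction 2:
  Bonds broken (reactants):
    C–C: 2 × 340 = 680
    C–H: 8 × 408 = 3264
    C=C: 1 × 603 = 603
    O=O: 6 × 505 = 3030
    Σ(broken) = 7577 kJ
  Bonds formed (products):
    C=O: 8 × 829 = 6632
    O–H: 8 × 471 = 3768
    Σ(formed) = 10400 kJ
  ΔH_2 = 7577 − 10400 = −2823 kJ
ΔH_1 − ΔH_2 = +3296 kJ, so reaction 2 has the more negative ΔH; |ΔH_1 − ΔH_2| = 3296 kJ.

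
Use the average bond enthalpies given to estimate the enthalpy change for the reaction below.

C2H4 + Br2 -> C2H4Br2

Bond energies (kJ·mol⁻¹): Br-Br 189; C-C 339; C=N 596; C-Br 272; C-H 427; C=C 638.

Bonds broken (reactants):
  Br-Br: 1 × 189 = 189
  C-H: 4 × 427 = 1708
  C=C: 1 × 638 = 638
  Σ(broken) = 2535 kJ
Bonds formed (products):
  C-Br: 2 × 272 = 544
  C-C: 1 × 339 = 339
  C-H: 4 × 427 = 1708
  Σ(formed) = 2591 kJ
ΔH = Σ(broken) − Σ(formed) = 2535 − 2591 = −56 kJ

ΔH ≈ −56 kJ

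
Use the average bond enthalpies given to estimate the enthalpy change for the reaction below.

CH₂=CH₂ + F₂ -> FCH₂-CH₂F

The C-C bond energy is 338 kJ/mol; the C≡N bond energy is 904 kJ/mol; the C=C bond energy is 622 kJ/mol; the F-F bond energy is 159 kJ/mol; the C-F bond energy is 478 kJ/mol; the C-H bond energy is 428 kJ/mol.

ΔH ≈ −513 kJ

Bonds broken (reactants):
  C-H: 4 × 428 = 1712
  C=C: 1 × 622 = 622
  F-F: 1 × 159 = 159
  Σ(broken) = 2493 kJ
Bonds formed (products):
  C-C: 1 × 338 = 338
  C-F: 2 × 478 = 956
  C-H: 4 × 428 = 1712
  Σ(formed) = 3006 kJ
ΔH = Σ(broken) − Σ(formed) = 2493 − 3006 = −513 kJ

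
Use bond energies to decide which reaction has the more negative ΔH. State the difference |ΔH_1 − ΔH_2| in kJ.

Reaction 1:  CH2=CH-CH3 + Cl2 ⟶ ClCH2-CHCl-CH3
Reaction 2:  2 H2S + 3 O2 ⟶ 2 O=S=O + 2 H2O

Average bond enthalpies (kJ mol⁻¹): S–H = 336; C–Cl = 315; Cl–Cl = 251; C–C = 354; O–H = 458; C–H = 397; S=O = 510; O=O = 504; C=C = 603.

Reaction 2, by 886 kJ

Reaction 1:
  Bonds broken (reactants):
    C–C: 1 × 354 = 354
    C–H: 6 × 397 = 2382
    C=C: 1 × 603 = 603
    Cl–Cl: 1 × 251 = 251
    Σ(broken) = 3590 kJ
  Bonds formed (products):
    C–C: 2 × 354 = 708
    C–Cl: 2 × 315 = 630
    C–H: 6 × 397 = 2382
    Σ(formed) = 3720 kJ
  ΔH_1 = 3590 − 3720 = −130 kJ
Reaction 2:
  Bonds broken (reactants):
    O=O: 3 × 504 = 1512
    S–H: 4 × 336 = 1344
    Σ(broken) = 2856 kJ
  Bonds formed (products):
    O–H: 4 × 458 = 1832
    S=O: 4 × 510 = 2040
    Σ(formed) = 3872 kJ
  ΔH_2 = 2856 − 3872 = −1016 kJ
ΔH_1 − ΔH_2 = +886 kJ, so reaction 2 has the more negative ΔH; |ΔH_1 − ΔH_2| = 886 kJ.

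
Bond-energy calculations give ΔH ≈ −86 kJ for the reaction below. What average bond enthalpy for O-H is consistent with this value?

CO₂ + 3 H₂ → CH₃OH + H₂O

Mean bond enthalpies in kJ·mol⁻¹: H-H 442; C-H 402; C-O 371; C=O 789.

Let D be the O-H bond energy.
Σ(broken) = 2×789 + 3×442 = 2904
Σ(formed) = 3×402 + 1×371 + 3×D = 1577 + 3D
ΔH = Σ(broken) − Σ(formed) = (2904) − (1577 + 3D) = +1327 − 3D
Setting this equal to −86 kJ gives 3D = 1413, so D = 471 kJ/mol.

D(O-H) ≈ 471 kJ/mol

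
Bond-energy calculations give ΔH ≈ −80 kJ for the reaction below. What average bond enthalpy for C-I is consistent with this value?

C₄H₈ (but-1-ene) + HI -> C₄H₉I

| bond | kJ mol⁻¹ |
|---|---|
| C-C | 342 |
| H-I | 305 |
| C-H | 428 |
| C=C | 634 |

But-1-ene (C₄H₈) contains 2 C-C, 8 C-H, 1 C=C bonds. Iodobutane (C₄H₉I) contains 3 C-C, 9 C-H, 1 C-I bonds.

D(C-I) ≈ 249 kJ/mol

Let D be the C-I bond energy.
Σ(broken) = 2×342 + 8×428 + 1×634 + 1×305 = 5047
Σ(formed) = 3×342 + 9×428 + 1×D = 4878 + D
ΔH = Σ(broken) − Σ(formed) = (5047) − (4878 + D) = +169 − D
Setting this equal to −80 kJ gives D = 249 kJ/mol.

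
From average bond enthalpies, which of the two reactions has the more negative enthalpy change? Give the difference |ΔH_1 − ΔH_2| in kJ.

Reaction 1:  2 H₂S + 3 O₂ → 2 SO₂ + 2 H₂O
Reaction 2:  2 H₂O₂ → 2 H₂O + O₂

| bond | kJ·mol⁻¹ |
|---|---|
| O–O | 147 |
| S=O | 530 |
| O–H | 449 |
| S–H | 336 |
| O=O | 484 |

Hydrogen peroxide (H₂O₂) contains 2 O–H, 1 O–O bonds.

Reaction 1:
  Bonds broken (reactants):
    O=O: 3 × 484 = 1452
    S–H: 4 × 336 = 1344
    Σ(broken) = 2796 kJ
  Bonds formed (products):
    O–H: 4 × 449 = 1796
    S=O: 4 × 530 = 2120
    Σ(formed) = 3916 kJ
  ΔH_1 = 2796 − 3916 = −1120 kJ
Reaction 2:
  Bonds broken (reactants):
    O–H: 4 × 449 = 1796
    O–O: 2 × 147 = 294
    Σ(broken) = 2090 kJ
  Bonds formed (products):
    O–H: 4 × 449 = 1796
    O=O: 1 × 484 = 484
    Σ(formed) = 2280 kJ
  ΔH_2 = 2090 − 2280 = −190 kJ
ΔH_1 − ΔH_2 = −930 kJ, so reaction 1 has the more negative ΔH; |ΔH_1 − ΔH_2| = 930 kJ.

Reaction 1, by 930 kJ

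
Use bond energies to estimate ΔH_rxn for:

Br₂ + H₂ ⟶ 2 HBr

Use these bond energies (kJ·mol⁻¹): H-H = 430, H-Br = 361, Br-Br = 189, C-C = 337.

ΔH ≈ −103 kJ

Bonds broken (reactants):
  Br-Br: 1 × 189 = 189
  H-H: 1 × 430 = 430
  Σ(broken) = 619 kJ
Bonds formed (products):
  H-Br: 2 × 361 = 722
  Σ(formed) = 722 kJ
ΔH = Σ(broken) − Σ(formed) = 619 − 722 = −103 kJ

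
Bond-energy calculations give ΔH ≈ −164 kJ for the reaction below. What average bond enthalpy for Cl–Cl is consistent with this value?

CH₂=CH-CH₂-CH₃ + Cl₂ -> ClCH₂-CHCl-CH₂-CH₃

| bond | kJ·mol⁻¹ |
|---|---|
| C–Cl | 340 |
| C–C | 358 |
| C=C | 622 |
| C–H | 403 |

Let D be the Cl–Cl bond energy.
Σ(broken) = 2×358 + 8×403 + 1×622 + 1×D = 4562 + D
Σ(formed) = 3×358 + 2×340 + 8×403 = 4978
ΔH = Σ(broken) − Σ(formed) = (4562 + D) − (4978) = −416 + D
Setting this equal to −164 kJ gives D = 252 kJ/mol.

D(Cl–Cl) ≈ 252 kJ/mol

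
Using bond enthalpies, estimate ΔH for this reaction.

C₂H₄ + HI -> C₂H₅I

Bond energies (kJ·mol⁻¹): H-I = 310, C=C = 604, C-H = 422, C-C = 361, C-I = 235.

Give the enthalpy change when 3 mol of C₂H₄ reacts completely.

Bonds broken (reactants):
  C-H: 4 × 422 = 1688
  C=C: 1 × 604 = 604
  H-I: 1 × 310 = 310
  Σ(broken) = 2602 kJ
Bonds formed (products):
  C-C: 1 × 361 = 361
  C-H: 5 × 422 = 2110
  C-I: 1 × 235 = 235
  Σ(formed) = 2706 kJ
ΔH = Σ(broken) − Σ(formed) = 2602 − 2706 = −104 kJ
For 3× the reaction as written: 3 × (−104) = −312 kJ

ΔH = −312 kJ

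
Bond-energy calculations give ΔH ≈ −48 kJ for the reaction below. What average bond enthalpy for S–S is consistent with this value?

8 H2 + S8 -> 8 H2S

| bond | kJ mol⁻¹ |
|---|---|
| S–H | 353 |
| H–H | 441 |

Let D be the S–S bond energy.
Σ(broken) = 8×441 + 8×D = 3528 + 8D
Σ(formed) = 16×353 = 5648
ΔH = Σ(broken) − Σ(formed) = (3528 + 8D) − (5648) = −2120 + 8D
Setting this equal to −48 kJ gives 8D = 2072, so D = 259 kJ/mol.

D(S–S) ≈ 259 kJ/mol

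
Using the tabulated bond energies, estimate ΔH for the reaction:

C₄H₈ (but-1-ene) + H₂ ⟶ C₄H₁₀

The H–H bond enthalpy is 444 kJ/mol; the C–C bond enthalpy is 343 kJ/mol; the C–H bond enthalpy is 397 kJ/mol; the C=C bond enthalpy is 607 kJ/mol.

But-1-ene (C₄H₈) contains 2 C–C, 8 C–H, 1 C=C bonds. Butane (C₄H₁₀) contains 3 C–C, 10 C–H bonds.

Bonds broken (reactants):
  C–C: 2 × 343 = 686
  C–H: 8 × 397 = 3176
  C=C: 1 × 607 = 607
  H–H: 1 × 444 = 444
  Σ(broken) = 4913 kJ
Bonds formed (products):
  C–C: 3 × 343 = 1029
  C–H: 10 × 397 = 3970
  Σ(formed) = 4999 kJ
ΔH = Σ(broken) − Σ(formed) = 4913 − 4999 = −86 kJ

ΔH ≈ −86 kJ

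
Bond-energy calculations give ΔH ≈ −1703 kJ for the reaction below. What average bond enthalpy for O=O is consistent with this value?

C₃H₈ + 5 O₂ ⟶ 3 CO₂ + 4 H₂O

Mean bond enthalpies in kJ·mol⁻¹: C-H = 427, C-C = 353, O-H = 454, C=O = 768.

Let D be the O=O bond energy.
Σ(broken) = 2×353 + 8×427 + 5×D = 4122 + 5D
Σ(formed) = 6×768 + 8×454 = 8240
ΔH = Σ(broken) − Σ(formed) = (4122 + 5D) − (8240) = −4118 + 5D
Setting this equal to −1703 kJ gives 5D = 2415, so D = 483 kJ/mol.

D(O=O) ≈ 483 kJ/mol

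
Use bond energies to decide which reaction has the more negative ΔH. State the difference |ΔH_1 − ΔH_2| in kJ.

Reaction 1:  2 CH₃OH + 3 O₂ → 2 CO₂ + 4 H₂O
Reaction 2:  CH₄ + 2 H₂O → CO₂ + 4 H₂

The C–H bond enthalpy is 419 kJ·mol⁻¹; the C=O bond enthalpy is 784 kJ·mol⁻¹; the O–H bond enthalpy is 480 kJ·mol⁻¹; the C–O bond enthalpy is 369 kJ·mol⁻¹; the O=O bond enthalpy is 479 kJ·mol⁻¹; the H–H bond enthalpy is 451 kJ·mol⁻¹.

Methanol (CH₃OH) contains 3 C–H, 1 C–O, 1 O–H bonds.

Reaction 1, by 1551 kJ

Reaction 1:
  Bonds broken (reactants):
    C–H: 6 × 419 = 2514
    C–O: 2 × 369 = 738
    O–H: 2 × 480 = 960
    O=O: 3 × 479 = 1437
    Σ(broken) = 5649 kJ
  Bonds formed (products):
    C=O: 4 × 784 = 3136
    O–H: 8 × 480 = 3840
    Σ(formed) = 6976 kJ
  ΔH_1 = 5649 − 6976 = −1327 kJ
Reaction 2:
  Bonds broken (reactants):
    C–H: 4 × 419 = 1676
    O–H: 4 × 480 = 1920
    Σ(broken) = 3596 kJ
  Bonds formed (products):
    C=O: 2 × 784 = 1568
    H–H: 4 × 451 = 1804
    Σ(formed) = 3372 kJ
  ΔH_2 = 3596 − 3372 = +224 kJ
ΔH_1 − ΔH_2 = −1551 kJ, so reaction 1 has the more negative ΔH; |ΔH_1 − ΔH_2| = 1551 kJ.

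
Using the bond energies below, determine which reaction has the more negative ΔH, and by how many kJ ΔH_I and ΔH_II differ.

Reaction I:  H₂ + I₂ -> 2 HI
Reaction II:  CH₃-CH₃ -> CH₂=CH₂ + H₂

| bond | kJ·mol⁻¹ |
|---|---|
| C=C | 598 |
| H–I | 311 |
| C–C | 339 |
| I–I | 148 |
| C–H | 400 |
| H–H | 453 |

Reaction I:
  Bonds broken (reactants):
    H–H: 1 × 453 = 453
    I–I: 1 × 148 = 148
    Σ(broken) = 601 kJ
  Bonds formed (products):
    H–I: 2 × 311 = 622
    Σ(formed) = 622 kJ
  ΔH_I = 601 − 622 = −21 kJ
Reaction II:
  Bonds broken (reactants):
    C–C: 1 × 339 = 339
    C–H: 6 × 400 = 2400
    Σ(broken) = 2739 kJ
  Bonds formed (products):
    C–H: 4 × 400 = 1600
    C=C: 1 × 598 = 598
    H–H: 1 × 453 = 453
    Σ(formed) = 2651 kJ
  ΔH_II = 2739 − 2651 = +88 kJ
ΔH_I − ΔH_II = −109 kJ, so reaction I has the more negative ΔH; |ΔH_I − ΔH_II| = 109 kJ.

Reaction I, by 109 kJ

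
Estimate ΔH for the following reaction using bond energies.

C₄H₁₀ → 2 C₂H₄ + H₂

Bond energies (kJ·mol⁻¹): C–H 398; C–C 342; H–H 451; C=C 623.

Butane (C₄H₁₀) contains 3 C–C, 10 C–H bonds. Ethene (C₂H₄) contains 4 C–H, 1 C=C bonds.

ΔH ≈ +125 kJ

Bonds broken (reactants):
  C–C: 3 × 342 = 1026
  C–H: 10 × 398 = 3980
  Σ(broken) = 5006 kJ
Bonds formed (products):
  C–H: 8 × 398 = 3184
  C=C: 2 × 623 = 1246
  H–H: 1 × 451 = 451
  Σ(formed) = 4881 kJ
ΔH = Σ(broken) − Σ(formed) = 5006 − 4881 = +125 kJ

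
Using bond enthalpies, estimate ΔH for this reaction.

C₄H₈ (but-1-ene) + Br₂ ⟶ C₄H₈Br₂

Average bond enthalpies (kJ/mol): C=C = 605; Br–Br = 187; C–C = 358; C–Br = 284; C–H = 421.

ΔH ≈ −134 kJ

Bonds broken (reactants):
  Br–Br: 1 × 187 = 187
  C–C: 2 × 358 = 716
  C–H: 8 × 421 = 3368
  C=C: 1 × 605 = 605
  Σ(broken) = 4876 kJ
Bonds formed (products):
  C–Br: 2 × 284 = 568
  C–C: 3 × 358 = 1074
  C–H: 8 × 421 = 3368
  Σ(formed) = 5010 kJ
ΔH = Σ(broken) − Σ(formed) = 4876 − 5010 = −134 kJ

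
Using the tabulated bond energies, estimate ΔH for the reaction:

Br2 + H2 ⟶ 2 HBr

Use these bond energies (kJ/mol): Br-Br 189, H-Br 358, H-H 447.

ΔH ≈ −80 kJ

Bonds broken (reactants):
  Br-Br: 1 × 189 = 189
  H-H: 1 × 447 = 447
  Σ(broken) = 636 kJ
Bonds formed (products):
  H-Br: 2 × 358 = 716
  Σ(formed) = 716 kJ
ΔH = Σ(broken) − Σ(formed) = 636 − 716 = −80 kJ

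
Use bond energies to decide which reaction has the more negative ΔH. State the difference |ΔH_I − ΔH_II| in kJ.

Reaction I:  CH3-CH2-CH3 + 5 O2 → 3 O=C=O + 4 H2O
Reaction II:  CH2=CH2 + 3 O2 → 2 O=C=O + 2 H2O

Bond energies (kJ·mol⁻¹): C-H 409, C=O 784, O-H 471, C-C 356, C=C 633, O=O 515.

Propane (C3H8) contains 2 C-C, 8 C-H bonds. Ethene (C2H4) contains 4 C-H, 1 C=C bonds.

Reaction I:
  Bonds broken (reactants):
    C-C: 2 × 356 = 712
    C-H: 8 × 409 = 3272
    O=O: 5 × 515 = 2575
    Σ(broken) = 6559 kJ
  Bonds formed (products):
    C=O: 6 × 784 = 4704
    O-H: 8 × 471 = 3768
    Σ(formed) = 8472 kJ
  ΔH_I = 6559 − 8472 = −1913 kJ
Reaction II:
  Bonds broken (reactants):
    C-H: 4 × 409 = 1636
    C=C: 1 × 633 = 633
    O=O: 3 × 515 = 1545
    Σ(broken) = 3814 kJ
  Bonds formed (products):
    C=O: 4 × 784 = 3136
    O-H: 4 × 471 = 1884
    Σ(formed) = 5020 kJ
  ΔH_II = 3814 − 5020 = −1206 kJ
ΔH_I − ΔH_II = −707 kJ, so reaction I has the more negative ΔH; |ΔH_I − ΔH_II| = 707 kJ.

Reaction I, by 707 kJ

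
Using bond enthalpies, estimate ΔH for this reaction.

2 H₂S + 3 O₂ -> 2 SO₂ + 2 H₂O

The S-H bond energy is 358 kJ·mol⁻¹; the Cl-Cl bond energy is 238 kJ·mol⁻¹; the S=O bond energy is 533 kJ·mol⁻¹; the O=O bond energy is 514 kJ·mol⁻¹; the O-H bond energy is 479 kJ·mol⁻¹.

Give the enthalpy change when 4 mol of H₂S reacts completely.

Bonds broken (reactants):
  O=O: 3 × 514 = 1542
  S-H: 4 × 358 = 1432
  Σ(broken) = 2974 kJ
Bonds formed (products):
  O-H: 4 × 479 = 1916
  S=O: 4 × 533 = 2132
  Σ(formed) = 4048 kJ
ΔH = Σ(broken) − Σ(formed) = 2974 − 4048 = −1074 kJ
For 2× the reaction as written: 2 × (−1074) = −2148 kJ

ΔH = −2148 kJ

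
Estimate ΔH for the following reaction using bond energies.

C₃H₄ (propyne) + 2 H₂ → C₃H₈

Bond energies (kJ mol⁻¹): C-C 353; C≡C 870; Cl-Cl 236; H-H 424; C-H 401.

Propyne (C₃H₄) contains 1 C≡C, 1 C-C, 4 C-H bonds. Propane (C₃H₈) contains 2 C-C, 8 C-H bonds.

Bonds broken (reactants):
  C≡C: 1 × 870 = 870
  C-C: 1 × 353 = 353
  C-H: 4 × 401 = 1604
  H-H: 2 × 424 = 848
  Σ(broken) = 3675 kJ
Bonds formed (products):
  C-C: 2 × 353 = 706
  C-H: 8 × 401 = 3208
  Σ(formed) = 3914 kJ
ΔH = Σ(broken) − Σ(formed) = 3675 − 3914 = −239 kJ

ΔH ≈ −239 kJ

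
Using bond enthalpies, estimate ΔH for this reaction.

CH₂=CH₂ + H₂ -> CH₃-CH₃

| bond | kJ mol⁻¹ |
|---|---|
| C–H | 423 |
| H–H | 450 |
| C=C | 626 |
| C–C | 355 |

Bonds broken (reactants):
  C–H: 4 × 423 = 1692
  C=C: 1 × 626 = 626
  H–H: 1 × 450 = 450
  Σ(broken) = 2768 kJ
Bonds formed (products):
  C–C: 1 × 355 = 355
  C–H: 6 × 423 = 2538
  Σ(formed) = 2893 kJ
ΔH = Σ(broken) − Σ(formed) = 2768 − 2893 = −125 kJ

ΔH ≈ −125 kJ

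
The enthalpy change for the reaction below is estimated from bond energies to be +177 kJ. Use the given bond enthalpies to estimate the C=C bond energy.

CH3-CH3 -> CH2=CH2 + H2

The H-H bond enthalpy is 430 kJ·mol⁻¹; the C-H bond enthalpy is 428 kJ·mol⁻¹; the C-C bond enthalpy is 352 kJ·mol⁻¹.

D(C=C) ≈ 601 kJ/mol

Let D be the C=C bond energy.
Σ(broken) = 1×352 + 6×428 = 2920
Σ(formed) = 4×428 + 1×D + 1×430 = 2142 + D
ΔH = Σ(broken) − Σ(formed) = (2920) − (2142 + D) = +778 − D
Setting this equal to +177 kJ gives D = 601 kJ/mol.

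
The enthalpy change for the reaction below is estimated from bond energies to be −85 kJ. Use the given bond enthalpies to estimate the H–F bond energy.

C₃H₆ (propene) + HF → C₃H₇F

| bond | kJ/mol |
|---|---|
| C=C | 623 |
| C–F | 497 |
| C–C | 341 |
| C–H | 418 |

Let D be the H–F bond energy.
Σ(broken) = 1×341 + 6×418 + 1×623 + 1×D = 3472 + D
Σ(formed) = 2×341 + 1×497 + 7×418 = 4105
ΔH = Σ(broken) − Σ(formed) = (3472 + D) − (4105) = −633 + D
Setting this equal to −85 kJ gives D = 548 kJ/mol.

D(H–F) ≈ 548 kJ/mol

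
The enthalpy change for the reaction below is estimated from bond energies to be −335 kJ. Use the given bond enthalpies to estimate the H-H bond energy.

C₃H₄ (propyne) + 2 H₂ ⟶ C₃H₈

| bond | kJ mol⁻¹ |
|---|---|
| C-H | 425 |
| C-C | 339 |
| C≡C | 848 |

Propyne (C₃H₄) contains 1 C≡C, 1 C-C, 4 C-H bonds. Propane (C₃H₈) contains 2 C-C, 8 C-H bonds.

D(H-H) ≈ 428 kJ/mol

Let D be the H-H bond energy.
Σ(broken) = 1×848 + 1×339 + 4×425 + 2×D = 2887 + 2D
Σ(formed) = 2×339 + 8×425 = 4078
ΔH = Σ(broken) − Σ(formed) = (2887 + 2D) − (4078) = −1191 + 2D
Setting this equal to −335 kJ gives 2D = 856, so D = 428 kJ/mol.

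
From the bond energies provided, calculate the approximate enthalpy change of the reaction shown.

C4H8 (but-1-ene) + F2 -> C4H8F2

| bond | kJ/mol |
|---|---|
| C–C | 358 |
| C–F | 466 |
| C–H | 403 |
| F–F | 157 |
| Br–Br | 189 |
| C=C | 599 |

ΔH ≈ −534 kJ

Bonds broken (reactants):
  C–C: 2 × 358 = 716
  C–H: 8 × 403 = 3224
  C=C: 1 × 599 = 599
  F–F: 1 × 157 = 157
  Σ(broken) = 4696 kJ
Bonds formed (products):
  C–C: 3 × 358 = 1074
  C–F: 2 × 466 = 932
  C–H: 8 × 403 = 3224
  Σ(formed) = 5230 kJ
ΔH = Σ(broken) − Σ(formed) = 4696 − 5230 = −534 kJ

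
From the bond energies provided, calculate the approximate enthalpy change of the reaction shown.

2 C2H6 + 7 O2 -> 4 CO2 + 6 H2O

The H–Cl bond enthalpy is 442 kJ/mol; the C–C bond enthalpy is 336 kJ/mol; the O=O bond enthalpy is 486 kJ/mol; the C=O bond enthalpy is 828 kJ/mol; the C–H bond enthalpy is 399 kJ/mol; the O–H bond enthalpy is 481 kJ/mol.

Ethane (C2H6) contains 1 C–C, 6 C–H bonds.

Bonds broken (reactants):
  C–C: 2 × 336 = 672
  C–H: 12 × 399 = 4788
  O=O: 7 × 486 = 3402
  Σ(broken) = 8862 kJ
Bonds formed (products):
  C=O: 8 × 828 = 6624
  O–H: 12 × 481 = 5772
  Σ(formed) = 12396 kJ
ΔH = Σ(broken) − Σ(formed) = 8862 − 12396 = −3534 kJ

ΔH ≈ −3534 kJ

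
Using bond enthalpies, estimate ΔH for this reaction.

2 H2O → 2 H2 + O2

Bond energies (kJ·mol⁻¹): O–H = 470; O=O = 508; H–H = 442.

Bonds broken (reactants):
  O–H: 4 × 470 = 1880
  Σ(broken) = 1880 kJ
Bonds formed (products):
  H–H: 2 × 442 = 884
  O=O: 1 × 508 = 508
  Σ(formed) = 1392 kJ
ΔH = Σ(broken) − Σ(formed) = 1880 − 1392 = +488 kJ

ΔH ≈ +488 kJ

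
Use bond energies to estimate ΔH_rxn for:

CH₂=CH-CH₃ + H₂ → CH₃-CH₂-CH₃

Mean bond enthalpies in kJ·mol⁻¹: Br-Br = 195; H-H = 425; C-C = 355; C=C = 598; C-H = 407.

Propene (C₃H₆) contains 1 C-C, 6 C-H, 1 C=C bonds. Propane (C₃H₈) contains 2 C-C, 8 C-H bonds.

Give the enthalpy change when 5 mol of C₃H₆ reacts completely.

ΔH = −730 kJ

Bonds broken (reactants):
  C-C: 1 × 355 = 355
  C-H: 6 × 407 = 2442
  C=C: 1 × 598 = 598
  H-H: 1 × 425 = 425
  Σ(broken) = 3820 kJ
Bonds formed (products):
  C-C: 2 × 355 = 710
  C-H: 8 × 407 = 3256
  Σ(formed) = 3966 kJ
ΔH = Σ(broken) − Σ(formed) = 3820 − 3966 = −146 kJ
For 5× the reaction as written: 5 × (−146) = −730 kJ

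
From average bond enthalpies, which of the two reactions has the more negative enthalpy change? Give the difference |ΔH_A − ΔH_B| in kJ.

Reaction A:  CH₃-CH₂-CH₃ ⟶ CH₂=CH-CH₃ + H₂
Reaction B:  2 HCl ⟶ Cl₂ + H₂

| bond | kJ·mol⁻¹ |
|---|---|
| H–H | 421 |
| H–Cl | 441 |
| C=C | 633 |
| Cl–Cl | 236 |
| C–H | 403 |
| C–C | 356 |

Reaction A:
  Bonds broken (reactants):
    C–C: 2 × 356 = 712
    C–H: 8 × 403 = 3224
    Σ(broken) = 3936 kJ
  Bonds formed (products):
    C–C: 1 × 356 = 356
    C–H: 6 × 403 = 2418
    C=C: 1 × 633 = 633
    H–H: 1 × 421 = 421
    Σ(formed) = 3828 kJ
  ΔH_A = 3936 − 3828 = +108 kJ
Reaction B:
  Bonds broken (reactants):
    H–Cl: 2 × 441 = 882
    Σ(broken) = 882 kJ
  Bonds formed (products):
    Cl–Cl: 1 × 236 = 236
    H–H: 1 × 421 = 421
    Σ(formed) = 657 kJ
  ΔH_B = 882 − 657 = +225 kJ
ΔH_A − ΔH_B = −117 kJ, so reaction A has the more negative ΔH; |ΔH_A − ΔH_B| = 117 kJ.

Reaction A, by 117 kJ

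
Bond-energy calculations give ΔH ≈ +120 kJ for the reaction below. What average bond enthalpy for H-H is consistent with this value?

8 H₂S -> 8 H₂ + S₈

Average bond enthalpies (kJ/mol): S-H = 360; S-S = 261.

Let D be the H-H bond energy.
Σ(broken) = 16×360 = 5760
Σ(formed) = 8×D + 8×261 = 2088 + 8D
ΔH = Σ(broken) − Σ(formed) = (5760) − (2088 + 8D) = +3672 − 8D
Setting this equal to +120 kJ gives 8D = 3552, so D = 444 kJ/mol.

D(H-H) ≈ 444 kJ/mol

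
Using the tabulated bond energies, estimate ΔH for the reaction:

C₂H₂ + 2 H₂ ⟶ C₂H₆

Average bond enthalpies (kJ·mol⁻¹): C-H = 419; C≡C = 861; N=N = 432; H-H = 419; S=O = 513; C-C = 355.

ΔH ≈ −332 kJ

Bonds broken (reactants):
  C≡C: 1 × 861 = 861
  C-H: 2 × 419 = 838
  H-H: 2 × 419 = 838
  Σ(broken) = 2537 kJ
Bonds formed (products):
  C-C: 1 × 355 = 355
  C-H: 6 × 419 = 2514
  Σ(formed) = 2869 kJ
ΔH = Σ(broken) − Σ(formed) = 2537 − 2869 = −332 kJ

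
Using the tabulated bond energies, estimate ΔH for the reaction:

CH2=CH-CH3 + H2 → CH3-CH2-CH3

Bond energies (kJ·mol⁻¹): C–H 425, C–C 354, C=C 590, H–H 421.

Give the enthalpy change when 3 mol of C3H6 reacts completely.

ΔH = −579 kJ

Bonds broken (reactants):
  C–C: 1 × 354 = 354
  C–H: 6 × 425 = 2550
  C=C: 1 × 590 = 590
  H–H: 1 × 421 = 421
  Σ(broken) = 3915 kJ
Bonds formed (products):
  C–C: 2 × 354 = 708
  C–H: 8 × 425 = 3400
  Σ(formed) = 4108 kJ
ΔH = Σ(broken) − Σ(formed) = 3915 − 4108 = −193 kJ
For 3× the reaction as written: 3 × (−193) = −579 kJ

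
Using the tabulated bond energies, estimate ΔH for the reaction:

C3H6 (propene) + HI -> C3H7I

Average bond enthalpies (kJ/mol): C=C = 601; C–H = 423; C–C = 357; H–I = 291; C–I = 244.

ΔH ≈ −132 kJ

Bonds broken (reactants):
  C–C: 1 × 357 = 357
  C–H: 6 × 423 = 2538
  C=C: 1 × 601 = 601
  H–I: 1 × 291 = 291
  Σ(broken) = 3787 kJ
Bonds formed (products):
  C–C: 2 × 357 = 714
  C–H: 7 × 423 = 2961
  C–I: 1 × 244 = 244
  Σ(formed) = 3919 kJ
ΔH = Σ(broken) − Σ(formed) = 3787 − 3919 = −132 kJ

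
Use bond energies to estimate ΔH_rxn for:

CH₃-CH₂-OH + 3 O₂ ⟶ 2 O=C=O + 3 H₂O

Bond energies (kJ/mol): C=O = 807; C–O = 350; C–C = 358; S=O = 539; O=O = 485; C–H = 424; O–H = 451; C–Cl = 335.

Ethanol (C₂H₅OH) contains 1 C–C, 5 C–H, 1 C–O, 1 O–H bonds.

ΔH ≈ −1200 kJ

Bonds broken (reactants):
  C–C: 1 × 358 = 358
  C–H: 5 × 424 = 2120
  C–O: 1 × 350 = 350
  O–H: 1 × 451 = 451
  O=O: 3 × 485 = 1455
  Σ(broken) = 4734 kJ
Bonds formed (products):
  C=O: 4 × 807 = 3228
  O–H: 6 × 451 = 2706
  Σ(formed) = 5934 kJ
ΔH = Σ(broken) − Σ(formed) = 4734 − 5934 = −1200 kJ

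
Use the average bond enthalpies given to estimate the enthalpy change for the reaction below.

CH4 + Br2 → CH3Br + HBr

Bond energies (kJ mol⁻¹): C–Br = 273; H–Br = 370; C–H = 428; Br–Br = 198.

Bonds broken (reactants):
  Br–Br: 1 × 198 = 198
  C–H: 4 × 428 = 1712
  Σ(broken) = 1910 kJ
Bonds formed (products):
  C–Br: 1 × 273 = 273
  C–H: 3 × 428 = 1284
  H–Br: 1 × 370 = 370
  Σ(formed) = 1927 kJ
ΔH = Σ(broken) − Σ(formed) = 1910 − 1927 = −17 kJ

ΔH ≈ −17 kJ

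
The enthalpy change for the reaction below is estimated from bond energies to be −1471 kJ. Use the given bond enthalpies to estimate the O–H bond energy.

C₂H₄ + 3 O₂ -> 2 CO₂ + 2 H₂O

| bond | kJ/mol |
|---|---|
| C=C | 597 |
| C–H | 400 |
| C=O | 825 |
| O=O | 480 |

Let D be the O–H bond energy.
Σ(broken) = 4×400 + 1×597 + 3×480 = 3637
Σ(formed) = 4×825 + 4×D = 3300 + 4D
ΔH = Σ(broken) − Σ(formed) = (3637) − (3300 + 4D) = +337 − 4D
Setting this equal to −1471 kJ gives 4D = 1808, so D = 452 kJ/mol.

D(O–H) ≈ 452 kJ/mol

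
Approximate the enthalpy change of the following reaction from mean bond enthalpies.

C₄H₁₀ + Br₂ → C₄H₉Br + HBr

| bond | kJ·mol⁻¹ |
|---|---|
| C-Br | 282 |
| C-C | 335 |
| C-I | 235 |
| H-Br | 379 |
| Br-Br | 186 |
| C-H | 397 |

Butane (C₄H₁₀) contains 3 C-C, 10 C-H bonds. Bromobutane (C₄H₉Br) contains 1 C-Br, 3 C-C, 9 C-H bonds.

Bonds broken (reactants):
  Br-Br: 1 × 186 = 186
  C-C: 3 × 335 = 1005
  C-H: 10 × 397 = 3970
  Σ(broken) = 5161 kJ
Bonds formed (products):
  C-Br: 1 × 282 = 282
  C-C: 3 × 335 = 1005
  C-H: 9 × 397 = 3573
  H-Br: 1 × 379 = 379
  Σ(formed) = 5239 kJ
ΔH = Σ(broken) − Σ(formed) = 5161 − 5239 = −78 kJ

ΔH ≈ −78 kJ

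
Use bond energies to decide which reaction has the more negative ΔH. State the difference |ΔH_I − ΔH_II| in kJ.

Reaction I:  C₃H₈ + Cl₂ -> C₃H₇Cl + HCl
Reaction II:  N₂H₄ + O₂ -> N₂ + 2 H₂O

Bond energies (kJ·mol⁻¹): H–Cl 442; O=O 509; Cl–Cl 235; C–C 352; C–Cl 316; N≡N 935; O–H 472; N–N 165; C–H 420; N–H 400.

Reaction II, by 446 kJ

Reaction I:
  Bonds broken (reactants):
    C–C: 2 × 352 = 704
    C–H: 8 × 420 = 3360
    Cl–Cl: 1 × 235 = 235
    Σ(broken) = 4299 kJ
  Bonds formed (products):
    C–C: 2 × 352 = 704
    C–Cl: 1 × 316 = 316
    C–H: 7 × 420 = 2940
    H–Cl: 1 × 442 = 442
    Σ(formed) = 4402 kJ
  ΔH_I = 4299 − 4402 = −103 kJ
Reaction II:
  Bonds broken (reactants):
    N–H: 4 × 400 = 1600
    N–N: 1 × 165 = 165
    O=O: 1 × 509 = 509
    Σ(broken) = 2274 kJ
  Bonds formed (products):
    N≡N: 1 × 935 = 935
    O–H: 4 × 472 = 1888
    Σ(formed) = 2823 kJ
  ΔH_II = 2274 − 2823 = −549 kJ
ΔH_I − ΔH_II = +446 kJ, so reaction II has the more negative ΔH; |ΔH_I − ΔH_II| = 446 kJ.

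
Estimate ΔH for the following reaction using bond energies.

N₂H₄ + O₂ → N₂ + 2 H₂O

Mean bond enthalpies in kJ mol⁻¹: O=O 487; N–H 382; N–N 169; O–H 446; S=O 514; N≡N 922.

ΔH ≈ −522 kJ

Bonds broken (reactants):
  N–H: 4 × 382 = 1528
  N–N: 1 × 169 = 169
  O=O: 1 × 487 = 487
  Σ(broken) = 2184 kJ
Bonds formed (products):
  N≡N: 1 × 922 = 922
  O–H: 4 × 446 = 1784
  Σ(formed) = 2706 kJ
ΔH = Σ(broken) − Σ(formed) = 2184 − 2706 = −522 kJ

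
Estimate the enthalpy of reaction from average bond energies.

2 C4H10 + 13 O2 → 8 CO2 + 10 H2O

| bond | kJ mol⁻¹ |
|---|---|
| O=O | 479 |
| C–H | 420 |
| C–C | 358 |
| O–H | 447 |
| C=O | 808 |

ΔH ≈ −5093 kJ

Bonds broken (reactants):
  C–C: 6 × 358 = 2148
  C–H: 20 × 420 = 8400
  O=O: 13 × 479 = 6227
  Σ(broken) = 16775 kJ
Bonds formed (products):
  C=O: 16 × 808 = 12928
  O–H: 20 × 447 = 8940
  Σ(formed) = 21868 kJ
ΔH = Σ(broken) − Σ(formed) = 16775 − 21868 = −5093 kJ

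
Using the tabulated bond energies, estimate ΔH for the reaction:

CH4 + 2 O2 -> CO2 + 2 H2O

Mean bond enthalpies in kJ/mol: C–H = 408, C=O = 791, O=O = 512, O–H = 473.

ΔH ≈ −818 kJ

Bonds broken (reactants):
  C–H: 4 × 408 = 1632
  O=O: 2 × 512 = 1024
  Σ(broken) = 2656 kJ
Bonds formed (products):
  C=O: 2 × 791 = 1582
  O–H: 4 × 473 = 1892
  Σ(formed) = 3474 kJ
ΔH = Σ(broken) − Σ(formed) = 2656 − 3474 = −818 kJ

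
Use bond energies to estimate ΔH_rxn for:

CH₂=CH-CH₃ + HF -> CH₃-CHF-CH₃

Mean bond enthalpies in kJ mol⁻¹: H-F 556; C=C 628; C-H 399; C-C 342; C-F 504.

ΔH ≈ −61 kJ

Bonds broken (reactants):
  C-C: 1 × 342 = 342
  C-H: 6 × 399 = 2394
  C=C: 1 × 628 = 628
  H-F: 1 × 556 = 556
  Σ(broken) = 3920 kJ
Bonds formed (products):
  C-C: 2 × 342 = 684
  C-F: 1 × 504 = 504
  C-H: 7 × 399 = 2793
  Σ(formed) = 3981 kJ
ΔH = Σ(broken) − Σ(formed) = 3920 − 3981 = −61 kJ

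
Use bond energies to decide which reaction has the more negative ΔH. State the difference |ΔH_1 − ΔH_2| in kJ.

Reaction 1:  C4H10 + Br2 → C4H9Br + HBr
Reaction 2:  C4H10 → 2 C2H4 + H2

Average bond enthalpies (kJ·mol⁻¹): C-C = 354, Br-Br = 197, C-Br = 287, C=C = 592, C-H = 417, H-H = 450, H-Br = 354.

Reaction 1, by 289 kJ

Reaction 1:
  Bonds broken (reactants):
    Br-Br: 1 × 197 = 197
    C-C: 3 × 354 = 1062
    C-H: 10 × 417 = 4170
    Σ(broken) = 5429 kJ
  Bonds formed (products):
    C-Br: 1 × 287 = 287
    C-C: 3 × 354 = 1062
    C-H: 9 × 417 = 3753
    H-Br: 1 × 354 = 354
    Σ(formed) = 5456 kJ
  ΔH_1 = 5429 − 5456 = −27 kJ
Reaction 2:
  Bonds broken (reactants):
    C-C: 3 × 354 = 1062
    C-H: 10 × 417 = 4170
    Σ(broken) = 5232 kJ
  Bonds formed (products):
    C-H: 8 × 417 = 3336
    C=C: 2 × 592 = 1184
    H-H: 1 × 450 = 450
    Σ(formed) = 4970 kJ
  ΔH_2 = 5232 − 4970 = +262 kJ
ΔH_1 − ΔH_2 = −289 kJ, so reaction 1 has the more negative ΔH; |ΔH_1 − ΔH_2| = 289 kJ.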